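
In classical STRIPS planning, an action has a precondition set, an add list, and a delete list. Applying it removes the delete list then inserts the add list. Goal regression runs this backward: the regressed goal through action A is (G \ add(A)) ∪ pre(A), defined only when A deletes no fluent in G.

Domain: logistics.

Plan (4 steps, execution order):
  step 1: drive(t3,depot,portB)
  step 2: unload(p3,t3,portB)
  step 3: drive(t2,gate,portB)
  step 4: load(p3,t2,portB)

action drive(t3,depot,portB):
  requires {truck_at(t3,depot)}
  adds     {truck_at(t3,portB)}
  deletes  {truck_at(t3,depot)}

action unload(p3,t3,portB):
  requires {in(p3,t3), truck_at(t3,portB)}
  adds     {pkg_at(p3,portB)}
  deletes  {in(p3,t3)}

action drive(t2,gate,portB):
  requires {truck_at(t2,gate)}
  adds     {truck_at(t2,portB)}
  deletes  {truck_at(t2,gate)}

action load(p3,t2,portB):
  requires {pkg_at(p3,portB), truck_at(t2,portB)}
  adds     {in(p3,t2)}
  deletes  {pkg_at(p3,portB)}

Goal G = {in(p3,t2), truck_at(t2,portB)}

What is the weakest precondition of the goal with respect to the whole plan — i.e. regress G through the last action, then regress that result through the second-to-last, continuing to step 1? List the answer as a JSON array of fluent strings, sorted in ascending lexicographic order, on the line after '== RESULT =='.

Regress step by step:
  through step 4 (load(p3,t2,portB)): drop {in(p3,t2)}, keep {truck_at(t2,portB)}, require {pkg_at(p3,portB), truck_at(t2,portB)}
    → {pkg_at(p3,portB), truck_at(t2,portB)}
  through step 3 (drive(t2,gate,portB)): drop {truck_at(t2,portB)}, keep {pkg_at(p3,portB)}, require {truck_at(t2,gate)}
    → {pkg_at(p3,portB), truck_at(t2,gate)}
  through step 2 (unload(p3,t3,portB)): drop {pkg_at(p3,portB)}, keep {truck_at(t2,gate)}, require {in(p3,t3), truck_at(t3,portB)}
    → {in(p3,t3), truck_at(t2,gate), truck_at(t3,portB)}
  through step 1 (drive(t3,depot,portB)): drop {truck_at(t3,portB)}, keep {in(p3,t3), truck_at(t2,gate)}, require {truck_at(t3,depot)}
    → {in(p3,t3), truck_at(t2,gate), truck_at(t3,depot)}

== RESULT ==
["in(p3,t3)", "truck_at(t2,gate)", "truck_at(t3,depot)"]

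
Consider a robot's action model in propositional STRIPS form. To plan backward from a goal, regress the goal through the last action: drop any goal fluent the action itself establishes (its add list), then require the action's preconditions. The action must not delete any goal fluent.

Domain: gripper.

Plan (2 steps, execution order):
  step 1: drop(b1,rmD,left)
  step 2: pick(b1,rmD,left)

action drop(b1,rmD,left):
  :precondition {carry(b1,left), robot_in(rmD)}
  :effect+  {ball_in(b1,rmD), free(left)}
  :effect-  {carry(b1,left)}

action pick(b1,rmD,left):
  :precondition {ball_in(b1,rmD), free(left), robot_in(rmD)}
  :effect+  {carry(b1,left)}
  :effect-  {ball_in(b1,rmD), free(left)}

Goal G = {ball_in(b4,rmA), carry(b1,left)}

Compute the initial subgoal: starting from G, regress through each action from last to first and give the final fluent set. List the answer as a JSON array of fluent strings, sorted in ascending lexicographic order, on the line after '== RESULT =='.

Work backward from the goal:
  through step 2 (pick(b1,rmD,left)): drop {carry(b1,left)}, keep {ball_in(b4,rmA)}, require {ball_in(b1,rmD), free(left), robot_in(rmD)}
    → {ball_in(b1,rmD), ball_in(b4,rmA), free(left), robot_in(rmD)}
  through step 1 (drop(b1,rmD,left)): drop {ball_in(b1,rmD), free(left)}, keep {ball_in(b4,rmA), robot_in(rmD)}, require {carry(b1,left), robot_in(rmD)}
    → {ball_in(b4,rmA), carry(b1,left), robot_in(rmD)}

== RESULT ==
["ball_in(b4,rmA)", "carry(b1,left)", "robot_in(rmD)"]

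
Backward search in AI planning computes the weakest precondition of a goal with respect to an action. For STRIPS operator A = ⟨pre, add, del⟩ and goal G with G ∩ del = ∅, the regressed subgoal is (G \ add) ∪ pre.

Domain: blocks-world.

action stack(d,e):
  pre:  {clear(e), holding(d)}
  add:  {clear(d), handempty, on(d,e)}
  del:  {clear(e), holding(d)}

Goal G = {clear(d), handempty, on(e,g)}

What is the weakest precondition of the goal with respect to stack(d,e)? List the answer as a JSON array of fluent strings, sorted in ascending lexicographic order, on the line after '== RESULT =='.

Regress:
  G ∩ del = {}  (empty — regression defined)
  G \ add = {clear(d), handempty, on(e,g)} \ {clear(d), handempty, on(d,e)} = {on(e,g)}
  ∪ pre   = {on(e,g)} ∪ {clear(e), holding(d)}
          = {clear(e), holding(d), on(e,g)}

== RESULT ==
["clear(e)", "holding(d)", "on(e,g)"]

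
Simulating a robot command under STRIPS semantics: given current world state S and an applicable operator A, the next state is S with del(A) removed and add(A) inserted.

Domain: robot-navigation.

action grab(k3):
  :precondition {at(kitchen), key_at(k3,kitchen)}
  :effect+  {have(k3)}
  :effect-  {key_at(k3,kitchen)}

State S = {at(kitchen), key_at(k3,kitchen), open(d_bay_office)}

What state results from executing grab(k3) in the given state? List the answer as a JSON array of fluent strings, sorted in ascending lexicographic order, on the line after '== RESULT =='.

Compute (S \ del) ∪ add:
  pre ⊆ S: {at(kitchen), key_at(k3,kitchen)} ⊆ S  — applicable
  S \ del = {at(kitchen), open(d_bay_office)}
  ∪ add   = {at(kitchen), have(k3), open(d_bay_office)}

== RESULT ==
["at(kitchen)", "have(k3)", "open(d_bay_office)"]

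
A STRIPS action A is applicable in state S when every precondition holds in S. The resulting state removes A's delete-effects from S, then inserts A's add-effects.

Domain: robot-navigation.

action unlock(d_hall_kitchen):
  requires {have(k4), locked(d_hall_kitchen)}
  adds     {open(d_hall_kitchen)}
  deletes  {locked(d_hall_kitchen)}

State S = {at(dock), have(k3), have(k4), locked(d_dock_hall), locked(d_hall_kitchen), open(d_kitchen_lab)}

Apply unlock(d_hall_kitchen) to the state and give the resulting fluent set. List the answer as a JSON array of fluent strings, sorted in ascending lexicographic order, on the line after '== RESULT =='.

Compute (S \ del) ∪ add:
  pre ⊆ S: {have(k4), locked(d_hall_kitchen)} ⊆ S  — applicable
  S \ del = {at(dock), have(k3), have(k4), locked(d_dock_hall), open(d_kitchen_lab)}
  ∪ add   = {at(dock), have(k3), have(k4), locked(d_dock_hall), open(d_hall_kitchen), open(d_kitchen_lab)}

== RESULT ==
["at(dock)", "have(k3)", "have(k4)", "locked(d_dock_hall)", "open(d_hall_kitchen)", "open(d_kitchen_lab)"]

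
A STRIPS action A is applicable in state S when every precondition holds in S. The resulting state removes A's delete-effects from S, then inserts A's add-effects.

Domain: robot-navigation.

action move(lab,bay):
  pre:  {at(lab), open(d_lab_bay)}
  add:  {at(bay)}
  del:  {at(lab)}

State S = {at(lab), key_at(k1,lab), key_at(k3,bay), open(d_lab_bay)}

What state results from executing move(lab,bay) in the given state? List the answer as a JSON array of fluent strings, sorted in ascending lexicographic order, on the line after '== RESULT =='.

Compute (S \ del) ∪ add:
  pre ⊆ S: {at(lab), open(d_lab_bay)} ⊆ S  — applicable
  S \ del = {key_at(k1,lab), key_at(k3,bay), open(d_lab_bay)}
  ∪ add   = {at(bay), key_at(k1,lab), key_at(k3,bay), open(d_lab_bay)}

== RESULT ==
["at(bay)", "key_at(k1,lab)", "key_at(k3,bay)", "open(d_lab_bay)"]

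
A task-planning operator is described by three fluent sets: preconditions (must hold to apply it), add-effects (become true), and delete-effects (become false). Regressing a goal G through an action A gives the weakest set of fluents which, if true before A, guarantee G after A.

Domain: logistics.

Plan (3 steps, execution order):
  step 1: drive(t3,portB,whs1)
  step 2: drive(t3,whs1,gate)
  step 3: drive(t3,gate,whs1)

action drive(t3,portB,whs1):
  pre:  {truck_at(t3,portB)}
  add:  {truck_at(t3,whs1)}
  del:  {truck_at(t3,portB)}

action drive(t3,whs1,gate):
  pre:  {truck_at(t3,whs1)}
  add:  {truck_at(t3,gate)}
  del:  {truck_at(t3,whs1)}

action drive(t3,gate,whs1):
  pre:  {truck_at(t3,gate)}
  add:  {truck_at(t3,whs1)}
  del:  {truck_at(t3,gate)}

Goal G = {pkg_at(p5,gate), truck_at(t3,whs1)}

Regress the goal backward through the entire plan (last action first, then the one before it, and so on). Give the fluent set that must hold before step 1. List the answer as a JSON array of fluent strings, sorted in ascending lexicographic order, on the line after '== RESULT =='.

Regress step by step:
  through step 3 (drive(t3,gate,whs1)): drop {truck_at(t3,whs1)}, keep {pkg_at(p5,gate)}, require {truck_at(t3,gate)}
    → {pkg_at(p5,gate), truck_at(t3,gate)}
  through step 2 (drive(t3,whs1,gate)): drop {truck_at(t3,gate)}, keep {pkg_at(p5,gate)}, require {truck_at(t3,whs1)}
    → {pkg_at(p5,gate), truck_at(t3,whs1)}
  through step 1 (drive(t3,portB,whs1)): drop {truck_at(t3,whs1)}, keep {pkg_at(p5,gate)}, require {truck_at(t3,portB)}
    → {pkg_at(p5,gate), truck_at(t3,portB)}

== RESULT ==
["pkg_at(p5,gate)", "truck_at(t3,portB)"]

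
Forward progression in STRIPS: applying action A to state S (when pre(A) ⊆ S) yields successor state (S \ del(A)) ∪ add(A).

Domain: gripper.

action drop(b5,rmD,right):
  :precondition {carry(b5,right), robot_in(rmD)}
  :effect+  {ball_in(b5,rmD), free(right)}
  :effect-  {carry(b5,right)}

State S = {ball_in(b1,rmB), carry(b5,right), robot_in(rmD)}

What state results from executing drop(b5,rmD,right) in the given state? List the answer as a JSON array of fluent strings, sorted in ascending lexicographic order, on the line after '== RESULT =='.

Progress:
  pre ⊆ S: {carry(b5,right), robot_in(rmD)} ⊆ S  — applicable
  S \ del = {ball_in(b1,rmB), robot_in(rmD)}
  ∪ add   = {ball_in(b1,rmB), ball_in(b5,rmD), free(right), robot_in(rmD)}

== RESULT ==
["ball_in(b1,rmB)", "ball_in(b5,rmD)", "free(right)", "robot_in(rmD)"]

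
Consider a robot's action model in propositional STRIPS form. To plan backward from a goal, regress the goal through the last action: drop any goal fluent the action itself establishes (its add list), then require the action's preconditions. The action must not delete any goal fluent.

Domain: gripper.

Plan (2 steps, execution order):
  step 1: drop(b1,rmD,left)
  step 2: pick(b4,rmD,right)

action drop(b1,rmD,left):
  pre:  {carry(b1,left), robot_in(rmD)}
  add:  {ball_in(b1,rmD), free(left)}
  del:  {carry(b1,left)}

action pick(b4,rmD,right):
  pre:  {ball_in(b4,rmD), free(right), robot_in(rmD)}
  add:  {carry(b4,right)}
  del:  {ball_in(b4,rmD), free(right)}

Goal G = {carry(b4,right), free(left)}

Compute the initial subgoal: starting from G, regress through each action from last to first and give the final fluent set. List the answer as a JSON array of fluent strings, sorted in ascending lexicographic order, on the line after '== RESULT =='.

Work backward from the goal:
  through step 2 (pick(b4,rmD,right)): drop {carry(b4,right)}, keep {free(left)}, require {ball_in(b4,rmD), free(right), robot_in(rmD)}
    → {ball_in(b4,rmD), free(left), free(right), robot_in(rmD)}
  through step 1 (drop(b1,rmD,left)): drop {free(left)}, keep {ball_in(b4,rmD), free(right), robot_in(rmD)}, require {carry(b1,left), robot_in(rmD)}
    → {ball_in(b4,rmD), carry(b1,left), free(right), robot_in(rmD)}

== RESULT ==
["ball_in(b4,rmD)", "carry(b1,left)", "free(right)", "robot_in(rmD)"]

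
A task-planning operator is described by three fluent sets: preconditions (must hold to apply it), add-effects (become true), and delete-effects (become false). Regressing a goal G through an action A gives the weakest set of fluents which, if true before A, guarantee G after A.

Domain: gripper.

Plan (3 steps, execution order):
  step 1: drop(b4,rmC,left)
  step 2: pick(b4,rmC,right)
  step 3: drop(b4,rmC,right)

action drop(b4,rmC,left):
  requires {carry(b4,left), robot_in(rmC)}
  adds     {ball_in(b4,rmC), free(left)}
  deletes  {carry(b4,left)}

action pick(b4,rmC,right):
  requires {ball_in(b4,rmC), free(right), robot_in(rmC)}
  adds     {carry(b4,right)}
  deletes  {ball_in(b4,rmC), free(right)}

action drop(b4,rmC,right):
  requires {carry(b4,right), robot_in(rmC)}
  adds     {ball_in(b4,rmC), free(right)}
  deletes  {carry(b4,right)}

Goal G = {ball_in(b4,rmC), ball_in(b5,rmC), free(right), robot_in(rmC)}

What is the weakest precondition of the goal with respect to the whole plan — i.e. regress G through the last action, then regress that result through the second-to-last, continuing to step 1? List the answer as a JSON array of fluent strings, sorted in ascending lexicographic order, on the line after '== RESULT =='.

Work backward from the goal:
  through step 3 (drop(b4,rmC,right)): drop {ball_in(b4,rmC), free(right)}, keep {ball_in(b5,rmC), robot_in(rmC)}, require {carry(b4,right), robot_in(rmC)}
    → {ball_in(b5,rmC), carry(b4,right), robot_in(rmC)}
  through step 2 (pick(b4,rmC,right)): drop {carry(b4,right)}, keep {ball_in(b5,rmC), robot_in(rmC)}, require {ball_in(b4,rmC), free(right), robot_in(rmC)}
    → {ball_in(b4,rmC), ball_in(b5,rmC), free(right), robot_in(rmC)}
  through step 1 (drop(b4,rmC,left)): drop {ball_in(b4,rmC)}, keep {ball_in(b5,rmC), free(right), robot_in(rmC)}, require {carry(b4,left), robot_in(rmC)}
    → {ball_in(b5,rmC), carry(b4,left), free(right), robot_in(rmC)}

== RESULT ==
["ball_in(b5,rmC)", "carry(b4,left)", "free(right)", "robot_in(rmC)"]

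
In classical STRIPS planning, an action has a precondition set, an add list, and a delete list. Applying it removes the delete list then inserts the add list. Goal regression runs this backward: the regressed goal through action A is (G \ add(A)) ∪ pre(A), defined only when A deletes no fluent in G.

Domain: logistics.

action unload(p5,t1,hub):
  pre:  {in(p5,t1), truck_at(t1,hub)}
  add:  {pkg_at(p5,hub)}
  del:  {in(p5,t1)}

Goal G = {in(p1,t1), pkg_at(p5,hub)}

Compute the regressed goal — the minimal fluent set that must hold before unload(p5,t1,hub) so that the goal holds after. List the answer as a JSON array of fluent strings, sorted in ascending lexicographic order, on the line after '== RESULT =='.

Compute (G \ add) ∪ pre:
  G ∩ del = {}  (empty — regression defined)
  G \ add = {in(p1,t1), pkg_at(p5,hub)} \ {pkg_at(p5,hub)} = {in(p1,t1)}
  ∪ pre   = {in(p1,t1)} ∪ {in(p5,t1), truck_at(t1,hub)}
          = {in(p1,t1), in(p5,t1), truck_at(t1,hub)}

== RESULT ==
["in(p1,t1)", "in(p5,t1)", "truck_at(t1,hub)"]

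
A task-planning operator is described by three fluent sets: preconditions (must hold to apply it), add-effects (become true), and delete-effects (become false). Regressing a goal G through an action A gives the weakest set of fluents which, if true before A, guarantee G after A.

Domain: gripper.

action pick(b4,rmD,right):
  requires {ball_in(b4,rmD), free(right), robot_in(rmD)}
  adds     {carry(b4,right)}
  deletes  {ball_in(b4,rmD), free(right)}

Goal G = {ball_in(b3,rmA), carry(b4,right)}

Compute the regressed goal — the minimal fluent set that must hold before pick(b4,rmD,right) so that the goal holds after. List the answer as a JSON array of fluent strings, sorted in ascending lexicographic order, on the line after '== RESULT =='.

Regress:
  G ∩ del = {}  (empty — regression defined)
  G \ add = {ball_in(b3,rmA), carry(b4,right)} \ {carry(b4,right)} = {ball_in(b3,rmA)}
  ∪ pre   = {ball_in(b3,rmA)} ∪ {ball_in(b4,rmD), free(right), robot_in(rmD)}
          = {ball_in(b3,rmA), ball_in(b4,rmD), free(right), robot_in(rmD)}

== RESULT ==
["ball_in(b3,rmA)", "ball_in(b4,rmD)", "free(right)", "robot_in(rmD)"]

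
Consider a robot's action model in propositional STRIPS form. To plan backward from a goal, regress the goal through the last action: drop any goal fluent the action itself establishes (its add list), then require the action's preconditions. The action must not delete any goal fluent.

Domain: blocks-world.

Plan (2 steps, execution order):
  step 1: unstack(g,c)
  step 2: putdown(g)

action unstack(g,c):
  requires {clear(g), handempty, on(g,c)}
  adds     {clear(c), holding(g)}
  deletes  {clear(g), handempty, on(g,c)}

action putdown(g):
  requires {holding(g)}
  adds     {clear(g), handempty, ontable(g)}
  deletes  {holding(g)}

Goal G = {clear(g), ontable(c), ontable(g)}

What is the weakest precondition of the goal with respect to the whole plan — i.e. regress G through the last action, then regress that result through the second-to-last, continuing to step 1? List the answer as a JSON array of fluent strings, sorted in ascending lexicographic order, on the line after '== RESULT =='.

Work backward from the goal:
  through step 2 (putdown(g)): drop {clear(g), ontable(g)}, keep {ontable(c)}, require {holding(g)}
    → {holding(g), ontable(c)}
  through step 1 (unstack(g,c)): drop {holding(g)}, keep {ontable(c)}, require {clear(g), handempty, on(g,c)}
    → {clear(g), handempty, on(g,c), ontable(c)}

== RESULT ==
["clear(g)", "handempty", "on(g,c)", "ontable(c)"]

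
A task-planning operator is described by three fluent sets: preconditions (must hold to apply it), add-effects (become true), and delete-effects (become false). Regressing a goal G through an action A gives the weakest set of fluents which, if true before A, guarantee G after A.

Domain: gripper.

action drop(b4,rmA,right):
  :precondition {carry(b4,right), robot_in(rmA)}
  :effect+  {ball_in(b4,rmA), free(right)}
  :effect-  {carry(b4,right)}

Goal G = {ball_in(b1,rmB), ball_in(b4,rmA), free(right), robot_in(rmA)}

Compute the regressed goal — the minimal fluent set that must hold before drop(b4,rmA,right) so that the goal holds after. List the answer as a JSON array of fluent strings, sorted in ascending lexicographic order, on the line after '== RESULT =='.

Regress:
  G ∩ del = {}  (empty — regression defined)
  G \ add = {ball_in(b1,rmB), ball_in(b4,rmA), free(right), robot_in(rmA)} \ {ball_in(b4,rmA), free(right)} = {ball_in(b1,rmB), robot_in(rmA)}
  ∪ pre   = {ball_in(b1,rmB), robot_in(rmA)} ∪ {carry(b4,right), robot_in(rmA)}
          = {ball_in(b1,rmB), carry(b4,right), robot_in(rmA)}

== RESULT ==
["ball_in(b1,rmB)", "carry(b4,right)", "robot_in(rmA)"]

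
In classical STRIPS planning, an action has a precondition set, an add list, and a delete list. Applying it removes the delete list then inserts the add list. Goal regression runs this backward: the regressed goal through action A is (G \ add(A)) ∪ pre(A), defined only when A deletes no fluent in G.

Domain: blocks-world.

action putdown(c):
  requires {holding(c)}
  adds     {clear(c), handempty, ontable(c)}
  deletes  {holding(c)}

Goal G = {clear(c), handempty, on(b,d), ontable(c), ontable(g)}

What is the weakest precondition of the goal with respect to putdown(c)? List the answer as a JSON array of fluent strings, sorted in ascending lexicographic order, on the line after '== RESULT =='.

Regress:
  G ∩ del = {}  (empty — regression defined)
  G \ add = {clear(c), handempty, on(b,d), ontable(c), ontable(g)} \ {clear(c), handempty, ontable(c)} = {on(b,d), ontable(g)}
  ∪ pre   = {on(b,d), ontable(g)} ∪ {holding(c)}
          = {holding(c), on(b,d), ontable(g)}

== RESULT ==
["holding(c)", "on(b,d)", "ontable(g)"]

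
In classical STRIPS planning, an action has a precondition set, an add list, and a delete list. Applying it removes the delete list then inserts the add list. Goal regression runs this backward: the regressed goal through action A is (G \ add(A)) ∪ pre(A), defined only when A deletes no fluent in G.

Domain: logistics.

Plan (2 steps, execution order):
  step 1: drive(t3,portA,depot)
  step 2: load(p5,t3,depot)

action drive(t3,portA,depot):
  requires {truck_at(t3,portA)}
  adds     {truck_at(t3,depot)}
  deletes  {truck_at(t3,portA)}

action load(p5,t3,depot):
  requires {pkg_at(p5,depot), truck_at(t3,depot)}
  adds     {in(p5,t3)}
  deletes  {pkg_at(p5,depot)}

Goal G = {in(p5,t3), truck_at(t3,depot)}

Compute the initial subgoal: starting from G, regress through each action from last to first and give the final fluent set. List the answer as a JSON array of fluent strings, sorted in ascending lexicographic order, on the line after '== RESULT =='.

Work backward from the goal:
  through step 2 (load(p5,t3,depot)): drop {in(p5,t3)}, keep {truck_at(t3,depot)}, require {pkg_at(p5,depot), truck_at(t3,depot)}
    → {pkg_at(p5,depot), truck_at(t3,depot)}
  through step 1 (drive(t3,portA,depot)): drop {truck_at(t3,depot)}, keep {pkg_at(p5,depot)}, require {truck_at(t3,portA)}
    → {pkg_at(p5,depot), truck_at(t3,portA)}

== RESULT ==
["pkg_at(p5,depot)", "truck_at(t3,portA)"]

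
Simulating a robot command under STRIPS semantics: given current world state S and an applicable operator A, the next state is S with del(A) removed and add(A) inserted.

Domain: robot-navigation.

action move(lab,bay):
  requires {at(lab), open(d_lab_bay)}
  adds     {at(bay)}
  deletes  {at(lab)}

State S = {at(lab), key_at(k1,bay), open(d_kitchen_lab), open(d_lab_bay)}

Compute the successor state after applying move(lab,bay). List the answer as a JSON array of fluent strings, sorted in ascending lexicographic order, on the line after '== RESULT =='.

Compute (S \ del) ∪ add:
  pre ⊆ S: {at(lab), open(d_lab_bay)} ⊆ S  — applicable
  S \ del = {key_at(k1,bay), open(d_kitchen_lab), open(d_lab_bay)}
  ∪ add   = {at(bay), key_at(k1,bay), open(d_kitchen_lab), open(d_lab_bay)}

== RESULT ==
["at(bay)", "key_at(k1,bay)", "open(d_kitchen_lab)", "open(d_lab_bay)"]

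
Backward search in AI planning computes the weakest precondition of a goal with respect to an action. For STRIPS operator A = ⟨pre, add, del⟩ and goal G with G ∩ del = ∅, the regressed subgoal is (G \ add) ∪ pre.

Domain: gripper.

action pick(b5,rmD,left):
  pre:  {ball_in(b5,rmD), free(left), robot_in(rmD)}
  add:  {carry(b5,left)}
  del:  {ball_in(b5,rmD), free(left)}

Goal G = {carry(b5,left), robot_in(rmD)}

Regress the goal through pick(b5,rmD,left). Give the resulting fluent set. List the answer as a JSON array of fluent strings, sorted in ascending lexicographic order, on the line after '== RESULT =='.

Regress:
  G ∩ del = {}  (empty — regression defined)
  G \ add = {carry(b5,left), robot_in(rmD)} \ {carry(b5,left)} = {robot_in(rmD)}
  ∪ pre   = {robot_in(rmD)} ∪ {ball_in(b5,rmD), free(left), robot_in(rmD)}
          = {ball_in(b5,rmD), free(left), robot_in(rmD)}

== RESULT ==
["ball_in(b5,rmD)", "free(left)", "robot_in(rmD)"]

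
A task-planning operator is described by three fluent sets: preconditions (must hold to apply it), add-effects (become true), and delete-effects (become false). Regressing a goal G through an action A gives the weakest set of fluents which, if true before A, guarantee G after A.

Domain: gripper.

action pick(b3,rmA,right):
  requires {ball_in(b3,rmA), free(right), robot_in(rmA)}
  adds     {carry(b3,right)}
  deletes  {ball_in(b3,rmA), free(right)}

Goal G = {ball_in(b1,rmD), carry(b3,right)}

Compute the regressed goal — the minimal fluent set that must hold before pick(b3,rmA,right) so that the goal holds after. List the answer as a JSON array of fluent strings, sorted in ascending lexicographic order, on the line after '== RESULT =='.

Compute (G \ add) ∪ pre:
  G ∩ del = {}  (empty — regression defined)
  G \ add = {ball_in(b1,rmD), carry(b3,right)} \ {carry(b3,right)} = {ball_in(b1,rmD)}
  ∪ pre   = {ball_in(b1,rmD)} ∪ {ball_in(b3,rmA), free(right), robot_in(rmA)}
          = {ball_in(b1,rmD), ball_in(b3,rmA), free(right), robot_in(rmA)}

== RESULT ==
["ball_in(b1,rmD)", "ball_in(b3,rmA)", "free(right)", "robot_in(rmA)"]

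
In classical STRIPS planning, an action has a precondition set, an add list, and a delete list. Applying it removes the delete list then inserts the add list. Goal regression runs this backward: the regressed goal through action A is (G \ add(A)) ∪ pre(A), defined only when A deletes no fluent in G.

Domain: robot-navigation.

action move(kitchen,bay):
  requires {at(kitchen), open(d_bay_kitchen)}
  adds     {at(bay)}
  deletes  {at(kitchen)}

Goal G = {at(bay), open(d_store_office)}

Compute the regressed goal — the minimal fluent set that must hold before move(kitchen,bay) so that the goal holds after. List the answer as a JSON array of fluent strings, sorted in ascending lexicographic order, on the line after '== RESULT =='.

Compute (G \ add) ∪ pre:
  G ∩ del = {}  (empty — regression defined)
  G \ add = {at(bay), open(d_store_office)} \ {at(bay)} = {open(d_store_office)}
  ∪ pre   = {open(d_store_office)} ∪ {at(kitchen), open(d_bay_kitchen)}
          = {at(kitchen), open(d_bay_kitchen), open(d_store_office)}

== RESULT ==
["at(kitchen)", "open(d_bay_kitchen)", "open(d_store_office)"]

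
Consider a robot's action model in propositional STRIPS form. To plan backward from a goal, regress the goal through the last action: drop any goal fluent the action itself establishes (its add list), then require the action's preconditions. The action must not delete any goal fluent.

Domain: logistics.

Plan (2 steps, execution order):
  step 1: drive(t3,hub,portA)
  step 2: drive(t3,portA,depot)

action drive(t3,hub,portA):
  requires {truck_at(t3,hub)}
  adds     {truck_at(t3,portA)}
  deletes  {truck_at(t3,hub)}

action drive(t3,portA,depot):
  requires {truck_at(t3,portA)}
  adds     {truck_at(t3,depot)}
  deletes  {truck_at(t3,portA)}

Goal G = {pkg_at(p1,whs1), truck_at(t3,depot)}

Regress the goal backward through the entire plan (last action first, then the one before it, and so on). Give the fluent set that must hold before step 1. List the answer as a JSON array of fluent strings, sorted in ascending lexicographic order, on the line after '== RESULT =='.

Regress step by step:
  through step 2 (drive(t3,portA,depot)): drop {truck_at(t3,depot)}, keep {pkg_at(p1,whs1)}, require {truck_at(t3,portA)}
    → {pkg_at(p1,whs1), truck_at(t3,portA)}
  through step 1 (drive(t3,hub,portA)): drop {truck_at(t3,portA)}, keep {pkg_at(p1,whs1)}, require {truck_at(t3,hub)}
    → {pkg_at(p1,whs1), truck_at(t3,hub)}

== RESULT ==
["pkg_at(p1,whs1)", "truck_at(t3,hub)"]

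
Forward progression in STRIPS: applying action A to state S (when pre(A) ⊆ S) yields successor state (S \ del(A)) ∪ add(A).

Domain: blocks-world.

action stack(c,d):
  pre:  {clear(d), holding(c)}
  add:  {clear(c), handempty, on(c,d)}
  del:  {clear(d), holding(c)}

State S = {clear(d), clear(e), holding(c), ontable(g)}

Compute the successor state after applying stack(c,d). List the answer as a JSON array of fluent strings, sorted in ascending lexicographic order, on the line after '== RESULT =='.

Compute (S \ del) ∪ add:
  pre ⊆ S: {clear(d), holding(c)} ⊆ S  — applicable
  S \ del = {clear(e), ontable(g)}
  ∪ add   = {clear(c), clear(e), handempty, on(c,d), ontable(g)}

== RESULT ==
["clear(c)", "clear(e)", "handempty", "on(c,d)", "ontable(g)"]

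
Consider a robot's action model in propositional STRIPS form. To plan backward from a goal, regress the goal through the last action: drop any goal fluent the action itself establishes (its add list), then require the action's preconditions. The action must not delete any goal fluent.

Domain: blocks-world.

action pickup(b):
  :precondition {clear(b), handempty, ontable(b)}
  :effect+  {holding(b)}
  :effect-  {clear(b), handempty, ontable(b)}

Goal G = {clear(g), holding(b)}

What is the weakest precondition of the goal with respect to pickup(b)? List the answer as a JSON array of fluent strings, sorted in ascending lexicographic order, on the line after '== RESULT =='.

Compute (G \ add) ∪ pre:
  G ∩ del = {}  (empty — regression defined)
  G \ add = {clear(g), holding(b)} \ {holding(b)} = {clear(g)}
  ∪ pre   = {clear(g)} ∪ {clear(b), handempty, ontable(b)}
          = {clear(b), clear(g), handempty, ontable(b)}

== RESULT ==
["clear(b)", "clear(g)", "handempty", "ontable(b)"]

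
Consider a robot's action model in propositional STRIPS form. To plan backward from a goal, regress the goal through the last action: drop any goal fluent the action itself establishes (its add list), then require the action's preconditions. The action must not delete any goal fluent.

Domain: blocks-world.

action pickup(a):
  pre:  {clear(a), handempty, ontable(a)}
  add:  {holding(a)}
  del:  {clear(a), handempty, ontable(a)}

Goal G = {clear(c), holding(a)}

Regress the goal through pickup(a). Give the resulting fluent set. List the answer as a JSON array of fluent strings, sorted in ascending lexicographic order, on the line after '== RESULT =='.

Compute (G \ add) ∪ pre:
  G ∩ del = {}  (empty — regression defined)
  G \ add = {clear(c), holding(a)} \ {holding(a)} = {clear(c)}
  ∪ pre   = {clear(c)} ∪ {clear(a), handempty, ontable(a)}
          = {clear(a), clear(c), handempty, ontable(a)}

== RESULT ==
["clear(a)", "clear(c)", "handempty", "ontable(a)"]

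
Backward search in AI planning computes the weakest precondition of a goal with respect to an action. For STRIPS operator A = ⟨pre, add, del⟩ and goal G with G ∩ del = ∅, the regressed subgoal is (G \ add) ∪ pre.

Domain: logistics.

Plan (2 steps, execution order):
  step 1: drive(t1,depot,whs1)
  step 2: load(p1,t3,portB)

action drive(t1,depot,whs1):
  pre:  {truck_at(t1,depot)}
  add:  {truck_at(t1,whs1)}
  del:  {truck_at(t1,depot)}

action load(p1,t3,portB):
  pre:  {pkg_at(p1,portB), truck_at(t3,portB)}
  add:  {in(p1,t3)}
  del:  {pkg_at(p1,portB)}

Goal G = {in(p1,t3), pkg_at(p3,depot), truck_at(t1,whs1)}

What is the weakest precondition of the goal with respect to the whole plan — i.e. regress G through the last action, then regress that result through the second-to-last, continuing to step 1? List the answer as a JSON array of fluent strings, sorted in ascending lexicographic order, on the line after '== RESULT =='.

Regress step by step:
  through step 2 (load(p1,t3,portB)): drop {in(p1,t3)}, keep {pkg_at(p3,depot), truck_at(t1,whs1)}, require {pkg_at(p1,portB), truck_at(t3,portB)}
    → {pkg_at(p1,portB), pkg_at(p3,depot), truck_at(t1,whs1), truck_at(t3,portB)}
  through step 1 (drive(t1,depot,whs1)): drop {truck_at(t1,whs1)}, keep {pkg_at(p1,portB), pkg_at(p3,depot), truck_at(t3,portB)}, require {truck_at(t1,depot)}
    → {pkg_at(p1,portB), pkg_at(p3,depot), truck_at(t1,depot), truck_at(t3,portB)}

== RESULT ==
["pkg_at(p1,portB)", "pkg_at(p3,depot)", "truck_at(t1,depot)", "truck_at(t3,portB)"]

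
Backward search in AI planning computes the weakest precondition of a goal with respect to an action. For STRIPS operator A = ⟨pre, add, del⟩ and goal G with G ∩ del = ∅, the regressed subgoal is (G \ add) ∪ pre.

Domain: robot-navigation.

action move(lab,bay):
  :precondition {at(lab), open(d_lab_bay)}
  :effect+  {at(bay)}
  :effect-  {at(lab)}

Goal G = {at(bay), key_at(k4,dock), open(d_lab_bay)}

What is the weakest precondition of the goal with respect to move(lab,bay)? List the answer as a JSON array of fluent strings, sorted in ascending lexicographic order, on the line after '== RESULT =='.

Compute (G \ add) ∪ pre:
  G ∩ del = {}  (empty — regression defined)
  G \ add = {at(bay), key_at(k4,dock), open(d_lab_bay)} \ {at(bay)} = {key_at(k4,dock), open(d_lab_bay)}
  ∪ pre   = {key_at(k4,dock), open(d_lab_bay)} ∪ {at(lab), open(d_lab_bay)}
          = {at(lab), key_at(k4,dock), open(d_lab_bay)}

== RESULT ==
["at(lab)", "key_at(k4,dock)", "open(d_lab_bay)"]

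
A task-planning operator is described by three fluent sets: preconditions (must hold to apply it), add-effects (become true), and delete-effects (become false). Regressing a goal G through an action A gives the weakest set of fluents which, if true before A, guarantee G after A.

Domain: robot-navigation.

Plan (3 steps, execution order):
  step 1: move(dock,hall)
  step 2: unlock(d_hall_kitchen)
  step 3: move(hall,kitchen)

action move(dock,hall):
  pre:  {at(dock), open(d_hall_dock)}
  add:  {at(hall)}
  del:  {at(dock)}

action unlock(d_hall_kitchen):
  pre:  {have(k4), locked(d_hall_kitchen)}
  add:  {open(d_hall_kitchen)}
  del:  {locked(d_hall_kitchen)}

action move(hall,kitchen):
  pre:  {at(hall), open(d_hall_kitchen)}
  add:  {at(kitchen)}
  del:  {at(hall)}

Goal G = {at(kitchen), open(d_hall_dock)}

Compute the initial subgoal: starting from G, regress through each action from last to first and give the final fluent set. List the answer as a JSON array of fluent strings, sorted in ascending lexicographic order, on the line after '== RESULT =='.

Work backward from the goal:
  through step 3 (move(hall,kitchen)): drop {at(kitchen)}, keep {open(d_hall_dock)}, require {at(hall), open(d_hall_kitchen)}
    → {at(hall), open(d_hall_dock), open(d_hall_kitchen)}
  through step 2 (unlock(d_hall_kitchen)): drop {open(d_hall_kitchen)}, keep {at(hall), open(d_hall_dock)}, require {have(k4), locked(d_hall_kitchen)}
    → {at(hall), have(k4), locked(d_hall_kitchen), open(d_hall_dock)}
  through step 1 (move(dock,hall)): drop {at(hall)}, keep {have(k4), locked(d_hall_kitchen), open(d_hall_dock)}, require {at(dock), open(d_hall_dock)}
    → {at(dock), have(k4), locked(d_hall_kitchen), open(d_hall_dock)}

== RESULT ==
["at(dock)", "have(k4)", "locked(d_hall_kitchen)", "open(d_hall_dock)"]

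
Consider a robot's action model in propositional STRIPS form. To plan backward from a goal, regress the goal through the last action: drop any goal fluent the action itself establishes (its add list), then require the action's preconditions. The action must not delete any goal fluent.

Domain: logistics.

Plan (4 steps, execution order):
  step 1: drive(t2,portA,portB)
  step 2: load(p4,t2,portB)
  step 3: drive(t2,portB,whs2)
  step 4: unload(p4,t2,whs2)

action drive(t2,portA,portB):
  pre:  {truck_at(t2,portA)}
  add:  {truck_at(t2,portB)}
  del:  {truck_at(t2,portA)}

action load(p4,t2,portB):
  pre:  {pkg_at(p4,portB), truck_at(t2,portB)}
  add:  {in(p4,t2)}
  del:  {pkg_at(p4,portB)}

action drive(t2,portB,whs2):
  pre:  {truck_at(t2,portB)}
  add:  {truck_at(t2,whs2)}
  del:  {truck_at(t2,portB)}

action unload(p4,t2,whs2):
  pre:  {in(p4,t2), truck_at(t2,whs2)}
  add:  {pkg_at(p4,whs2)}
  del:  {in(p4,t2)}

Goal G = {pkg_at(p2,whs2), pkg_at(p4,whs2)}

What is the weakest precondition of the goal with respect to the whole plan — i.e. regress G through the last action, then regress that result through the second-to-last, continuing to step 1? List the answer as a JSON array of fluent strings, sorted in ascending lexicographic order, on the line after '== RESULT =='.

Regress step by step:
  through step 4 (unload(p4,t2,whs2)): drop {pkg_at(p4,whs2)}, keep {pkg_at(p2,whs2)}, require {in(p4,t2), truck_at(t2,whs2)}
    → {in(p4,t2), pkg_at(p2,whs2), truck_at(t2,whs2)}
  through step 3 (drive(t2,portB,whs2)): drop {truck_at(t2,whs2)}, keep {in(p4,t2), pkg_at(p2,whs2)}, require {truck_at(t2,portB)}
    → {in(p4,t2), pkg_at(p2,whs2), truck_at(t2,portB)}
  through step 2 (load(p4,t2,portB)): drop {in(p4,t2)}, keep {pkg_at(p2,whs2), truck_at(t2,portB)}, require {pkg_at(p4,portB), truck_at(t2,portB)}
    → {pkg_at(p2,whs2), pkg_at(p4,portB), truck_at(t2,portB)}
  through step 1 (drive(t2,portA,portB)): drop {truck_at(t2,portB)}, keep {pkg_at(p2,whs2), pkg_at(p4,portB)}, require {truck_at(t2,portA)}
    → {pkg_at(p2,whs2), pkg_at(p4,portB), truck_at(t2,portA)}

== RESULT ==
["pkg_at(p2,whs2)", "pkg_at(p4,portB)", "truck_at(t2,portA)"]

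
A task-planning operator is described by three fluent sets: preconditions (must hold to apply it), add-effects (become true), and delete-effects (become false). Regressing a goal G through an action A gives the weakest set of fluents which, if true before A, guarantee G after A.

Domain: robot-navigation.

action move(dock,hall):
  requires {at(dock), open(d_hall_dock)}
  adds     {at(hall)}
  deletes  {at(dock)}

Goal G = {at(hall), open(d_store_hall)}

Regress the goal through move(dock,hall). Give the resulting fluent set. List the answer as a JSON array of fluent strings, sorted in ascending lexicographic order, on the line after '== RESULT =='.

Compute (G \ add) ∪ pre:
  G ∩ del = {}  (empty — regression defined)
  G \ add = {at(hall), open(d_store_hall)} \ {at(hall)} = {open(d_store_hall)}
  ∪ pre   = {open(d_store_hall)} ∪ {at(dock), open(d_hall_dock)}
          = {at(dock), open(d_hall_dock), open(d_store_hall)}

== RESULT ==
["at(dock)", "open(d_hall_dock)", "open(d_store_hall)"]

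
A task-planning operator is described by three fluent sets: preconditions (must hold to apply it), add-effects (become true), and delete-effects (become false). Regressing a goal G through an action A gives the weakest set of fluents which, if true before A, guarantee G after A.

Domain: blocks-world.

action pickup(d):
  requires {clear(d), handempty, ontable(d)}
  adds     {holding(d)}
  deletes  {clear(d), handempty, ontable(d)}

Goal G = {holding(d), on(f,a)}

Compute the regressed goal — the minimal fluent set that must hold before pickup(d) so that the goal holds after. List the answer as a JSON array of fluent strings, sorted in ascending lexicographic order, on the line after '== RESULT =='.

Compute (G \ add) ∪ pre:
  G ∩ del = {}  (empty — regression defined)
  G \ add = {holding(d), on(f,a)} \ {holding(d)} = {on(f,a)}
  ∪ pre   = {on(f,a)} ∪ {clear(d), handempty, ontable(d)}
          = {clear(d), handempty, on(f,a), ontable(d)}

== RESULT ==
["clear(d)", "handempty", "on(f,a)", "ontable(d)"]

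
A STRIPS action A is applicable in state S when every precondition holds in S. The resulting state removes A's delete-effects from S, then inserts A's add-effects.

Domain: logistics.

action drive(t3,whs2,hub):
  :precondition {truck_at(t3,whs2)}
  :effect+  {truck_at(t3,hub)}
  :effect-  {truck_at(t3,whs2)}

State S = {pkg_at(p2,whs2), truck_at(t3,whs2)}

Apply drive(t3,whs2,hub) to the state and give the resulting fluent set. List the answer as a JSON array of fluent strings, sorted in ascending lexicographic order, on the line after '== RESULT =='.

Compute (S \ del) ∪ add:
  pre ⊆ S: {truck_at(t3,whs2)} ⊆ S  — applicable
  S \ del = {pkg_at(p2,whs2)}
  ∪ add   = {pkg_at(p2,whs2), truck_at(t3,hub)}

== RESULT ==
["pkg_at(p2,whs2)", "truck_at(t3,hub)"]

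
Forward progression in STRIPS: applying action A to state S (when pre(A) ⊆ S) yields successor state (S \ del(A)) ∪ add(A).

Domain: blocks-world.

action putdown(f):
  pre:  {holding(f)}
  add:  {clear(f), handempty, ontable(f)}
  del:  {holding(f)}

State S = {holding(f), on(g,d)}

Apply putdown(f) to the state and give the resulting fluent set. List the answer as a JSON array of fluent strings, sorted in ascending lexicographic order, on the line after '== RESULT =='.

Compute (S \ del) ∪ add:
  pre ⊆ S: {holding(f)} ⊆ S  — applicable
  S \ del = {on(g,d)}
  ∪ add   = {clear(f), handempty, on(g,d), ontable(f)}

== RESULT ==
["clear(f)", "handempty", "on(g,d)", "ontable(f)"]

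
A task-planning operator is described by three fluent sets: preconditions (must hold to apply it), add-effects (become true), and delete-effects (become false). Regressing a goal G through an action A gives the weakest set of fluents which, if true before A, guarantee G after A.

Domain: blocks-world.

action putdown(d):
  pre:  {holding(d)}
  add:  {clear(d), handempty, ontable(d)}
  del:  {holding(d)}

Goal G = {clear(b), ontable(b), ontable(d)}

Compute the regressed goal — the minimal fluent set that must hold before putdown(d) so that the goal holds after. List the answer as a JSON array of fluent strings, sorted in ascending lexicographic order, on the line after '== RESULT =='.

Compute (G \ add) ∪ pre:
  G ∩ del = {}  (empty — regression defined)
  G \ add = {clear(b), ontable(b), ontable(d)} \ {clear(d), handempty, ontable(d)} = {clear(b), ontable(b)}
  ∪ pre   = {clear(b), ontable(b)} ∪ {holding(d)}
          = {clear(b), holding(d), ontable(b)}

== RESULT ==
["clear(b)", "holding(d)", "ontable(b)"]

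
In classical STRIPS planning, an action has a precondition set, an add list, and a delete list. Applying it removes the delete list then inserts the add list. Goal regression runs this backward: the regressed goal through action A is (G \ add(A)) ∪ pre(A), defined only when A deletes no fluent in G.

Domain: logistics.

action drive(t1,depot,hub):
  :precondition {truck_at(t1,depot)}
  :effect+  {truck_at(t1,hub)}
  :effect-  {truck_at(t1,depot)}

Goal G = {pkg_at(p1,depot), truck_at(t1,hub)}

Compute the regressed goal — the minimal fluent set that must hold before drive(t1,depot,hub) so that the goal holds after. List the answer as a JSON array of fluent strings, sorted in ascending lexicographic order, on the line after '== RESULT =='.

Compute (G \ add) ∪ pre:
  G ∩ del = {}  (empty — regression defined)
  G \ add = {pkg_at(p1,depot), truck_at(t1,hub)} \ {truck_at(t1,hub)} = {pkg_at(p1,depot)}
  ∪ pre   = {pkg_at(p1,depot)} ∪ {truck_at(t1,depot)}
          = {pkg_at(p1,depot), truck_at(t1,depot)}

== RESULT ==
["pkg_at(p1,depot)", "truck_at(t1,depot)"]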